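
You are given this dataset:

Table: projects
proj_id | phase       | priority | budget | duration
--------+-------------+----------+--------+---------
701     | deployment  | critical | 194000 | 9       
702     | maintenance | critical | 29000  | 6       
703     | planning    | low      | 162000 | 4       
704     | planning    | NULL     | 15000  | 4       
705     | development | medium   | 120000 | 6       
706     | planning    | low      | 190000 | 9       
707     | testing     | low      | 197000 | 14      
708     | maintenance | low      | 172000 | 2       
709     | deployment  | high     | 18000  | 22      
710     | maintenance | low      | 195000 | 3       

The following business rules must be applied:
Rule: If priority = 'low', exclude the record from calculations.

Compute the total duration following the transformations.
47

Step 1: Identify records where priority = 'low'
Step 2: The excluded records sum to 32
Step 3: Original total duration = 79
Step 4: Remaining total = 79 - 32 = 47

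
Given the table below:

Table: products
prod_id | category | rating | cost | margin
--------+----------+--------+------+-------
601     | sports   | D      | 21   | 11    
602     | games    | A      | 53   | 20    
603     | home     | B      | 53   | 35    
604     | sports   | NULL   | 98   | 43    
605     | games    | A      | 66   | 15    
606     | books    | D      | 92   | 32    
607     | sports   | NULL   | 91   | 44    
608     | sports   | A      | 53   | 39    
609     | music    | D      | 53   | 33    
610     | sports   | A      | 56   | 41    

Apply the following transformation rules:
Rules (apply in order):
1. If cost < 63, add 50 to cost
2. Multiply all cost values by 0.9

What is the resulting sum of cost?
842.4

Step 1: Apply Rule 1 - Add 50 to records with cost < 63
  - 6 records affected: 289 + (6 × 50) = 589
  - Unaffected records: 347
  - Sum after Rule 1: 936
Step 2: Apply Rule 2 - Multiply all by 0.9
  - 936 × 0.9 = 842.4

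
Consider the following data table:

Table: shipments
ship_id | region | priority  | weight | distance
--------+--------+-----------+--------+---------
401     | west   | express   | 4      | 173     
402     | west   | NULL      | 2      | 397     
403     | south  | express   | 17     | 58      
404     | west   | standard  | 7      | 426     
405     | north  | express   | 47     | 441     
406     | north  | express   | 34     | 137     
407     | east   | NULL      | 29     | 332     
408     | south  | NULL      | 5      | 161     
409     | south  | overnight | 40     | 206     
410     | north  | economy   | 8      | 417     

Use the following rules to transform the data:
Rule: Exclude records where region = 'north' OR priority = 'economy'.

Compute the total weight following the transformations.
104

Step 1: Find records where region = 'north' OR priority = 'economy'
Step 2: 3 records match, summing to 89
Step 3: Original sum: 193
Step 4: Remaining sum = 193 - 89 = 104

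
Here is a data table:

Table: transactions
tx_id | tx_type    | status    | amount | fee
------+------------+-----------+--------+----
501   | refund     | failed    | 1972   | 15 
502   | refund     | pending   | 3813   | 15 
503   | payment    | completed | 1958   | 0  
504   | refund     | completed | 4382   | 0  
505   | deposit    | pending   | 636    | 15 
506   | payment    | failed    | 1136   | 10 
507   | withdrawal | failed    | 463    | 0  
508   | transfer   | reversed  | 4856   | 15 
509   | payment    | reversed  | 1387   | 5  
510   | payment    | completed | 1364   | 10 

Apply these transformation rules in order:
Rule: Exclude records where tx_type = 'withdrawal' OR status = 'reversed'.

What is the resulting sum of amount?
15261

Step 1: Find records where tx_type = 'withdrawal' OR status = 'reversed'
Step 2: 3 records match, summing to 6706
Step 3: Original sum: 21967
Step 4: Remaining sum = 21967 - 6706 = 15261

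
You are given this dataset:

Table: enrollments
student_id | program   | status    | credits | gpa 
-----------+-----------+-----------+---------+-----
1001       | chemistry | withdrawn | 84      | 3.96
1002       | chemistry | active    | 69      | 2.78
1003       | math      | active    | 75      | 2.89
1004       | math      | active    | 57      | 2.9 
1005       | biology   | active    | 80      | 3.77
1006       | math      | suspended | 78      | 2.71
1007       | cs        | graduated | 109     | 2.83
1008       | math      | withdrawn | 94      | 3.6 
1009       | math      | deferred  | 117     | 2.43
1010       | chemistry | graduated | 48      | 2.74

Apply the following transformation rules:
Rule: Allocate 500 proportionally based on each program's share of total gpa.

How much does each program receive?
biology: 61.58, chemistry: 154.85, cs: 46.23, math: 237.34

Step 1: Calculate total gpa = 30.61
Step 2: Calculate each program's proportion:
  biology: 3.77/30.61 = 12.32% → 61.58
  chemistry: 9.48/30.61 = 30.97% → 154.85
  cs: 2.83/30.61 = 9.25% → 46.23
  math: 14.53/30.61 = 47.47% → 237.34
Step 3: Verify: sum of allocations ≈ 500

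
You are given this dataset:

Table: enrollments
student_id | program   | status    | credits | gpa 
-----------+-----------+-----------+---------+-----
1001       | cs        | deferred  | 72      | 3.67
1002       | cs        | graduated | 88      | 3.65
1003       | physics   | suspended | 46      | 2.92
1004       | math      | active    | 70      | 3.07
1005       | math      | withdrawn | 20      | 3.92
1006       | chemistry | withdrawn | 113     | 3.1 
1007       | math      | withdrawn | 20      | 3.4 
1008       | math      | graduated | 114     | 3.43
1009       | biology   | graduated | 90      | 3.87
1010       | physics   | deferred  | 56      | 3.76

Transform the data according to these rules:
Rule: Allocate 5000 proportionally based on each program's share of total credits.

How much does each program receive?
biology: 653.12, chemistry: 820.03, cs: 1161.1, math: 1625.54, physics: 740.2

Step 1: Calculate total credits = 689
Step 2: Calculate each program's proportion:
  biology: 90/689 = 13.06% → 653.12
  chemistry: 113/689 = 16.40% → 820.03
  cs: 160/689 = 23.22% → 1161.1
  math: 224/689 = 32.51% → 1625.54
  physics: 102/689 = 14.80% → 740.2
Step 3: Verify: sum of allocations ≈ 5000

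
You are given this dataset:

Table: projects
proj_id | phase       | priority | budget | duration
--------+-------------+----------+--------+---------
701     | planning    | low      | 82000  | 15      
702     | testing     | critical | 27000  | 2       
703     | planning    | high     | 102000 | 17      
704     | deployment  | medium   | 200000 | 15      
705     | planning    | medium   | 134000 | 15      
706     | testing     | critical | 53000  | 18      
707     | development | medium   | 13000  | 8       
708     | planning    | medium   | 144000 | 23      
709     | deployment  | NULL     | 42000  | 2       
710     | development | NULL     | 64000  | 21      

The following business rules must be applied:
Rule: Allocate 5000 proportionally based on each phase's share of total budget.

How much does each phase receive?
deployment: 1405.34, development: 447.15, planning: 2682.93, testing: 464.58

Step 1: Calculate total budget = 861000
Step 2: Calculate each phase's proportion:
  deployment: 242000/861000 = 28.11% → 1405.34
  development: 77000/861000 = 8.94% → 447.15
  planning: 462000/861000 = 53.66% → 2682.93
  testing: 80000/861000 = 9.29% → 464.58
Step 3: Verify: sum of allocations ≈ 5000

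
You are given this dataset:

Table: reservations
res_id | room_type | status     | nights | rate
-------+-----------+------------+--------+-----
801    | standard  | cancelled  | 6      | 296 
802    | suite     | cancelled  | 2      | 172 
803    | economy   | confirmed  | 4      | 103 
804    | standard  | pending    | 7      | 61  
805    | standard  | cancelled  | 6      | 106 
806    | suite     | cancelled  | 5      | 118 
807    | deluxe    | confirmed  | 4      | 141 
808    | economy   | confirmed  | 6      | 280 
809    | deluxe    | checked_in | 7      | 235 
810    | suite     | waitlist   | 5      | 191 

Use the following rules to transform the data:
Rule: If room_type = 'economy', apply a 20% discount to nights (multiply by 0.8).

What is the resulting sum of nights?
50.0

Step 1: Records with room_type = 'economy' have total nights = 10
Step 2: Apply multiplier: 10 × 0.8 = 8.0
Step 3: Other records total: 42
Step 4: Final sum = 8.0 + 42 = 50.0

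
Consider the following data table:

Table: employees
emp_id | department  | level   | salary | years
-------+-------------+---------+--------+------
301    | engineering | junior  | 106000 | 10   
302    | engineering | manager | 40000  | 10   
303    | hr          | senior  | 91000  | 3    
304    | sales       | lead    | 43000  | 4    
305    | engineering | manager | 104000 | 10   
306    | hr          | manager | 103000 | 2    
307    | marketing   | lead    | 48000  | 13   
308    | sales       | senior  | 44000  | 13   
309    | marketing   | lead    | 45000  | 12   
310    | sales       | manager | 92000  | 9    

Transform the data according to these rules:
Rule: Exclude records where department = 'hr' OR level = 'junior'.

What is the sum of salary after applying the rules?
416000

Step 1: Find records where department = 'hr' OR level = 'junior'
Step 2: 3 records match, summing to 300000
Step 3: Original sum: 716000
Step 4: Remaining sum = 716000 - 300000 = 416000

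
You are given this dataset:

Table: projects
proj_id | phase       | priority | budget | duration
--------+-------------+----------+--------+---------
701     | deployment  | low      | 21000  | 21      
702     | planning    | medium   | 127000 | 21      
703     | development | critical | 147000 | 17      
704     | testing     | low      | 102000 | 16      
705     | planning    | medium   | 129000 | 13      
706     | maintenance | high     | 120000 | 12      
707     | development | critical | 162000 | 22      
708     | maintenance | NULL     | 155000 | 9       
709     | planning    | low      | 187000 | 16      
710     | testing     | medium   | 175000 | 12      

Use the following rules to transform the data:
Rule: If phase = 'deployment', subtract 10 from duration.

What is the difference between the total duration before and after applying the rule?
10

Step 1: Original sum of duration = 159
Step 2: 1 records have phase = 'deployment'
Step 3: Each affected record changes by -10
Step 4: Total change = 1 × -10 = -10
Step 5: New sum = 159 + -10 = 149
Step 6: Difference = |149 - 159| = 10
        (Sum decreased by 10)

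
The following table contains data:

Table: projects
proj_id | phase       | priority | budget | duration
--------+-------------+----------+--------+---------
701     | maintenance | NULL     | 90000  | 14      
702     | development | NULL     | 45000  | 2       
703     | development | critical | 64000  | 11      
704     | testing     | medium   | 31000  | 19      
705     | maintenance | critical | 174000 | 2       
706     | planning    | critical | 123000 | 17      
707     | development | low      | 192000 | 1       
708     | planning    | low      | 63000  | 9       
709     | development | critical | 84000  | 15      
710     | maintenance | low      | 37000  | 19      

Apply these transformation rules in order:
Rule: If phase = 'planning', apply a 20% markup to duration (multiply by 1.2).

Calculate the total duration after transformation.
114.2

Step 1: Records with phase = 'planning' have total duration = 26
Step 2: Apply multiplier: 26 × 1.2 = 31.2
Step 3: Other records total: 83
Step 4: Final sum = 31.2 + 83 = 114.2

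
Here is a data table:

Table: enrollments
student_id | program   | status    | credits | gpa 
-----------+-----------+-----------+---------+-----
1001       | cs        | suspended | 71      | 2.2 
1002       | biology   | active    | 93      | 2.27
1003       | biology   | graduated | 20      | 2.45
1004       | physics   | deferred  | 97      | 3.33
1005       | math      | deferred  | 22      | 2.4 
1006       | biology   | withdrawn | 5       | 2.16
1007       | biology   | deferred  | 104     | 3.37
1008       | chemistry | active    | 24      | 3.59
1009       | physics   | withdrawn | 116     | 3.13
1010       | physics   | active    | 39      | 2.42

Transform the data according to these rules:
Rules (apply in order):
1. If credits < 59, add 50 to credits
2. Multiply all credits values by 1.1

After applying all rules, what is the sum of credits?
925.1

Step 1: Apply Rule 1 - Add 50 to records with credits < 59
  - 5 records affected: 110 + (5 × 50) = 360
  - Unaffected records: 481
  - Sum after Rule 1: 841
Step 2: Apply Rule 2 - Multiply all by 1.1
  - 841 × 1.1 = 925.1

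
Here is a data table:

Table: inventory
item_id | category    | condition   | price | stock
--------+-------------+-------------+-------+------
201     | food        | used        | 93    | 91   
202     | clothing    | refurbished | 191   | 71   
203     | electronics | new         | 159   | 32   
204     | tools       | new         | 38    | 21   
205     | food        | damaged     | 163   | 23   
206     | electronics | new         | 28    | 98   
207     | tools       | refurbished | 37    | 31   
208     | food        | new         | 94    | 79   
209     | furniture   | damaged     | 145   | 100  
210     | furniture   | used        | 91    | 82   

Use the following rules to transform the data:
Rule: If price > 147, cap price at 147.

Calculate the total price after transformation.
967

Step 1: 3 records have price > 147
Step 2: These records originally summed to 513
Step 3: After capping: 3 × 147 = 441
Step 4: Unaffected records sum: 526
Step 5: Final sum = 441 + 526 = 967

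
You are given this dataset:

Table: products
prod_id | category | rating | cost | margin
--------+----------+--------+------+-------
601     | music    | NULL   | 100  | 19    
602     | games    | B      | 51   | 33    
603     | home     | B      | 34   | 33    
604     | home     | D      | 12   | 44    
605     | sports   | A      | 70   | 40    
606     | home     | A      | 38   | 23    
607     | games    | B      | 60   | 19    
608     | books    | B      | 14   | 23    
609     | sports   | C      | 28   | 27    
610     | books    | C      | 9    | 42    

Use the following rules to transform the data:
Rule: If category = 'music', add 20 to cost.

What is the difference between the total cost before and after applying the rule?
20

Step 1: Original sum of cost = 416
Step 2: 1 records have category = 'music'
Step 3: Each affected record changes by 20
Step 4: Total change = 1 × 20 = 20
Step 5: New sum = 416 + 20 = 436
Step 6: Difference = |436 - 416| = 20
        (Sum increased by 20)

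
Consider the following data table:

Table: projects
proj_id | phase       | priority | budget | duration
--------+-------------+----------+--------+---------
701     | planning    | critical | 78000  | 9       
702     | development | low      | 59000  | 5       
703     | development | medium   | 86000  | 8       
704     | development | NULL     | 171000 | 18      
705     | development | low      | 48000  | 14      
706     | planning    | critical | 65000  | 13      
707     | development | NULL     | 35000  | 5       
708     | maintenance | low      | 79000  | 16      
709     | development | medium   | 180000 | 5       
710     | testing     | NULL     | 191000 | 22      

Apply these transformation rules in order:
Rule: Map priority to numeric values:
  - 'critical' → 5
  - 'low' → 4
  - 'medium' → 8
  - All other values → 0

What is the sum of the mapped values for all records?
38

Step 1: Apply mapping to each record
Step 2: Count by status:
  'critical': 2 records × 5 = 10
  'low': 3 records × 4 = 12
  'medium': 2 records × 8 = 16
Step 3: Sum all mapped values = 38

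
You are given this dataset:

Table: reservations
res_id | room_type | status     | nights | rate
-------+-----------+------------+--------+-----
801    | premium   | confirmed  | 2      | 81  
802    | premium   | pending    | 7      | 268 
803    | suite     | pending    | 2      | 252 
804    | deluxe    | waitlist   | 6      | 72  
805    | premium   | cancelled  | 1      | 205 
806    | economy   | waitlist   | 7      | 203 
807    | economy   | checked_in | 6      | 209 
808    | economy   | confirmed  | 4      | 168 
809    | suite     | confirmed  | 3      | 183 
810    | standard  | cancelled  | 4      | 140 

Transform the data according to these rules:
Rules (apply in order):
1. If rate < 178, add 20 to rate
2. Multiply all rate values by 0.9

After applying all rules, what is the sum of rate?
1674.9

Step 1: Apply Rule 1 - Add 20 to records with rate < 178
  - 4 records affected: 461 + (4 × 20) = 541
  - Unaffected records: 1320
  - Sum after Rule 1: 1861
Step 2: Apply Rule 2 - Multiply all by 0.9
  - 1861 × 0.9 = 1674.9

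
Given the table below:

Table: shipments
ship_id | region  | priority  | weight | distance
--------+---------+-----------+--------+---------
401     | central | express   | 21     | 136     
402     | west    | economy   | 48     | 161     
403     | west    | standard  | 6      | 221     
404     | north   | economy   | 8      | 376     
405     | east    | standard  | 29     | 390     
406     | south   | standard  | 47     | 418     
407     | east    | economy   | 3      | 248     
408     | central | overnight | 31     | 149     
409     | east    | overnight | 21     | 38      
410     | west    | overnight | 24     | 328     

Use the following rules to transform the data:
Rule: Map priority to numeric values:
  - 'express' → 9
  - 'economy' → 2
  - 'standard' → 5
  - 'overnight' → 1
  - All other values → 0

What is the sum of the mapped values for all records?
33

Step 1: Apply mapping to each record
Step 2: Count by status:
  'express': 1 records × 9 = 9
  'economy': 3 records × 2 = 6
  'standard': 3 records × 5 = 15
  'overnight': 3 records × 1 = 3
Step 3: Sum all mapped values = 33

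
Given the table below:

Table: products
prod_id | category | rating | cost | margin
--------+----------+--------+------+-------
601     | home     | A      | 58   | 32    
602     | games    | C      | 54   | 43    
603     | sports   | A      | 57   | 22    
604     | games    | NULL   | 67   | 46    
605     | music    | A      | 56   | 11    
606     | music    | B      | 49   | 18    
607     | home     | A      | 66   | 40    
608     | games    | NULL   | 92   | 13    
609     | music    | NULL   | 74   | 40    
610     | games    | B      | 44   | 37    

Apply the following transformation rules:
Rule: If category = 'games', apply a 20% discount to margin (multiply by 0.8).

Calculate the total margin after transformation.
274.2

Step 1: Records with category = 'games' have total margin = 139
Step 2: Apply multiplier: 139 × 0.8 = 111.2
Step 3: Other records total: 163
Step 4: Final sum = 111.2 + 163 = 274.2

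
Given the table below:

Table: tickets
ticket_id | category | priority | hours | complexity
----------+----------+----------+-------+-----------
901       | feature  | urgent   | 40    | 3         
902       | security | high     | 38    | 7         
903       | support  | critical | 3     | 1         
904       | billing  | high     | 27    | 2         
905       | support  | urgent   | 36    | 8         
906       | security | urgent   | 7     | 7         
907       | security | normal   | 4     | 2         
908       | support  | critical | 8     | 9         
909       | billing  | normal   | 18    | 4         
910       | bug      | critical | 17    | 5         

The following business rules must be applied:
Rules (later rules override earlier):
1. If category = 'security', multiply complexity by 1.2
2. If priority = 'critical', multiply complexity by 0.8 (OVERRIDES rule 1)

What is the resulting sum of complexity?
48.2

Step 1: Rule 2 takes priority for records with priority = 'critical'
  - 3 records: 15 × 0.8 = 12.0
Step 2: Rule 1 applies to remaining records with category = 'security'
  - 3 records: 16 × 1.2 = 19.2
Step 3: Other records unchanged: 17
Step 4: Final sum = 12.0 + 19.2 + 17 = 48.2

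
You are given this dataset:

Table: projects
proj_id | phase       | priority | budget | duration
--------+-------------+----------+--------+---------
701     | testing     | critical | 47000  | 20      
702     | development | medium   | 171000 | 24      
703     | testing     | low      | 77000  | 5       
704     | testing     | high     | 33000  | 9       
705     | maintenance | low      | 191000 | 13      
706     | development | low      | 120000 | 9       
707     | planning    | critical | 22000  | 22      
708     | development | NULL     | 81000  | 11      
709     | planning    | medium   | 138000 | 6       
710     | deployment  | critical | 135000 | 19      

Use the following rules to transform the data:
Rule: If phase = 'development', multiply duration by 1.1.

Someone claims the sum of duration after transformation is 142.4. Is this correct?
Yes, the result is correct.

Step 1: Calculate the correct sum after transformation
Step 2: Apply multiplier 1.1 to records where phase = 'development'
Step 3: Correct result = 142.4
Step 4: Claimed result = 142.4
Step 5: 142.4 = 142.4 ✓
Conclusion: The claimed result is correct.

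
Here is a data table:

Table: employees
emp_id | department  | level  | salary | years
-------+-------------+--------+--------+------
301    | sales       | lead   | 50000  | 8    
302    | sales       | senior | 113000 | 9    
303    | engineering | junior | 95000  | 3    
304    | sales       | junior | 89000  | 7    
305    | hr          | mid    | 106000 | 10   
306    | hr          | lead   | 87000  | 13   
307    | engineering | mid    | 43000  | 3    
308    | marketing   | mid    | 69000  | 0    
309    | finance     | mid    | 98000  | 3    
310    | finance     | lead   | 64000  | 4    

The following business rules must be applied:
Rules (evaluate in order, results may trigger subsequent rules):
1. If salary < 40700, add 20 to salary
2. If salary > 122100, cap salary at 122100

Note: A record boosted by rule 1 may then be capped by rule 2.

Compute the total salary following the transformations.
814000

Step 1: Apply rule 1 to records with salary < 40700
  - 0 records get bonus of 20
  - Of these, 0 records then exceed 122100 and get capped
Step 2: Apply rule 2 to records with salary > 122100
  - 0 records (original) are capped
Step 3: Calculate final sum = 814000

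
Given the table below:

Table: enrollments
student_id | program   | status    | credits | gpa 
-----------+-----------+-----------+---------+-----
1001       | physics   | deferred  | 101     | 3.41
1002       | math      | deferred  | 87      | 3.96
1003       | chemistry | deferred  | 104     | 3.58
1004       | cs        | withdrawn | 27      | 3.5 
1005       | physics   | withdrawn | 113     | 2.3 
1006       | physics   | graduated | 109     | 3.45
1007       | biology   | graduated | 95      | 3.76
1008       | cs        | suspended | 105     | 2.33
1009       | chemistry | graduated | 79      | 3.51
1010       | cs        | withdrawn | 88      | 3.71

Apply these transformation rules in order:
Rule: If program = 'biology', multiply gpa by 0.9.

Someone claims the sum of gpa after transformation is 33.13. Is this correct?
Yes, the result is correct.

Step 1: Calculate the correct sum after transformation
Step 2: Apply multiplier 0.9 to records where program = 'biology'
Step 3: Correct result = 33.13
Step 4: Claimed result = 33.13
Step 5: 33.13 = 33.13 ✓
Conclusion: The claimed result is correct.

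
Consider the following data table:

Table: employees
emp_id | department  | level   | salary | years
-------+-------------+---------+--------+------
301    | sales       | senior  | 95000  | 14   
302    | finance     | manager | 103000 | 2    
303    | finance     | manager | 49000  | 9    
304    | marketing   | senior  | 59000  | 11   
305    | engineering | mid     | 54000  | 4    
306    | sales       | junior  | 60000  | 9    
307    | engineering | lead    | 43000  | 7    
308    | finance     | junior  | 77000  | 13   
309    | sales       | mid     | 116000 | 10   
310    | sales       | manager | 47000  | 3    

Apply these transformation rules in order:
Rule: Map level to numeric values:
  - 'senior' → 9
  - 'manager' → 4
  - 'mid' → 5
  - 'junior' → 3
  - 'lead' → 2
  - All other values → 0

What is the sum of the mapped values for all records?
48

Step 1: Apply mapping to each record
Step 2: Count by status:
  'senior': 2 records × 9 = 18
  'manager': 3 records × 4 = 12
  'mid': 2 records × 5 = 10
  'junior': 2 records × 3 = 6
  'lead': 1 records × 2 = 2
Step 3: Sum all mapped values = 48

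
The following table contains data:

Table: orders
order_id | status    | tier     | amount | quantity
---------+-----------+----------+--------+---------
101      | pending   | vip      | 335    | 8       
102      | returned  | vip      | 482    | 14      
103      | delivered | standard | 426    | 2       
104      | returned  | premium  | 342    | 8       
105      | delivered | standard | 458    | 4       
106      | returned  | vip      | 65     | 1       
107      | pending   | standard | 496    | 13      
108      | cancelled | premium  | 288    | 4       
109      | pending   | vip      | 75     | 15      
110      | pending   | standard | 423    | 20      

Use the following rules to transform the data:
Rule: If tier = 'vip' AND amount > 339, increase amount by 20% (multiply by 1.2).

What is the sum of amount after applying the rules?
3486.4

Step 1: Find records where tier = 'vip' AND amount > 339
Step 2: 1 records match, summing to 482
Step 3: After multiplier: 482 × 1.2 = 578.4
Step 4: Unaffected records sum: 2908
Step 5: Final sum = 578.4 + 2908 = 3486.4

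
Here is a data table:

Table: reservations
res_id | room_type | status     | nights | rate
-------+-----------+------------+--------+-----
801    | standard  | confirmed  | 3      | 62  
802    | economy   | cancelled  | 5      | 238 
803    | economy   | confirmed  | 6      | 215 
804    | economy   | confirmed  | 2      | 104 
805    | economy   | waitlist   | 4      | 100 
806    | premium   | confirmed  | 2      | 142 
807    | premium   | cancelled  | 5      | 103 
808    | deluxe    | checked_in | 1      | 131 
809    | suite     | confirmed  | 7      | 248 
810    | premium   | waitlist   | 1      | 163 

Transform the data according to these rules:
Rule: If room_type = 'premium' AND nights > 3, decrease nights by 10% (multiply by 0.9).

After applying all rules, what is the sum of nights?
35.5

Step 1: Find records where room_type = 'premium' AND nights > 3
Step 2: 1 records match, summing to 5
Step 3: After multiplier: 5 × 0.9 = 4.5
Step 4: Unaffected records sum: 31
Step 5: Final sum = 4.5 + 31 = 35.5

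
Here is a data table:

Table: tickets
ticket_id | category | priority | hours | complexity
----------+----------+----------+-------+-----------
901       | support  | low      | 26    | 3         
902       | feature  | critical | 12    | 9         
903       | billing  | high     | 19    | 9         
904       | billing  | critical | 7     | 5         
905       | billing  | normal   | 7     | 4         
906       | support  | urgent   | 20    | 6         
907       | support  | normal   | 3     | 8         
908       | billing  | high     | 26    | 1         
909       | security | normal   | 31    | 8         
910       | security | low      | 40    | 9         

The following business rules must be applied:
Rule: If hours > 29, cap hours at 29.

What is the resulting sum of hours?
178

Step 1: 2 records have hours > 29
Step 2: These records originally summed to 71
Step 3: After capping: 2 × 29 = 58
Step 4: Unaffected records sum: 120
Step 5: Final sum = 58 + 120 = 178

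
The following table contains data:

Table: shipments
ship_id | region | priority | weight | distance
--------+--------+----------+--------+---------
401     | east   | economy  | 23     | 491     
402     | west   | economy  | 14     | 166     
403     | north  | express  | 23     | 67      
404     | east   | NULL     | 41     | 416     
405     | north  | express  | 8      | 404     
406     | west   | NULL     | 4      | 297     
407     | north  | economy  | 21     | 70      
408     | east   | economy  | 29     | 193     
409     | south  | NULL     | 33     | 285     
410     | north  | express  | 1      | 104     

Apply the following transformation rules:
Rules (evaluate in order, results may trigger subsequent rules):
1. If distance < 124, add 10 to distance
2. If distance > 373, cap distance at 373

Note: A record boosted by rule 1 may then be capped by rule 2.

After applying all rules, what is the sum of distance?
2331

Step 1: Apply rule 1 to records with distance < 124
  - 3 records get bonus of 10
  - Of these, 0 records then exceed 373 and get capped
Step 2: Apply rule 2 to records with distance > 373
  - 3 records (original) are capped
Step 3: Calculate final sum = 2331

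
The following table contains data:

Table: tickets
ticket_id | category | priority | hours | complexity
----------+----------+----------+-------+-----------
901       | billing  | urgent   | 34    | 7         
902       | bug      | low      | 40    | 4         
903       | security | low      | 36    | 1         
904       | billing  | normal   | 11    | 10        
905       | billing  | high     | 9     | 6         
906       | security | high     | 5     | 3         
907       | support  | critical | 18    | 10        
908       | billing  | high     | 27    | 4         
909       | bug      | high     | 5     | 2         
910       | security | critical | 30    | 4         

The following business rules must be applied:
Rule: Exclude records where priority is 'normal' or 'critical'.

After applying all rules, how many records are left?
7

Step 1: Count records to exclude
  - 1 (normal) + 2 (critical) = 3 records
Step 2: Total records: 10
Step 3: Remaining = 10 - 3 = 7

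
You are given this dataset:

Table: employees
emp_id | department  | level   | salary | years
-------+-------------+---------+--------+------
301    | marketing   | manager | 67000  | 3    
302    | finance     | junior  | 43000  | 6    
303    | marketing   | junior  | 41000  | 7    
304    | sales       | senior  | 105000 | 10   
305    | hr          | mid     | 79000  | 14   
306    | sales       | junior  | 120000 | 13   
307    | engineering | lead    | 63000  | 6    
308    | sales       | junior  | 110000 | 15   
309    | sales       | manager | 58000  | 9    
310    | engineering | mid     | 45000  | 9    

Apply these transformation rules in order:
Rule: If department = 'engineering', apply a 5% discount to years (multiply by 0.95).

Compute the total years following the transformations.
91.25

Step 1: Records with department = 'engineering' have total years = 15
Step 2: Apply multiplier: 15 × 0.95 = 14.25
Step 3: Other records total: 77
Step 4: Final sum = 14.25 + 77 = 91.25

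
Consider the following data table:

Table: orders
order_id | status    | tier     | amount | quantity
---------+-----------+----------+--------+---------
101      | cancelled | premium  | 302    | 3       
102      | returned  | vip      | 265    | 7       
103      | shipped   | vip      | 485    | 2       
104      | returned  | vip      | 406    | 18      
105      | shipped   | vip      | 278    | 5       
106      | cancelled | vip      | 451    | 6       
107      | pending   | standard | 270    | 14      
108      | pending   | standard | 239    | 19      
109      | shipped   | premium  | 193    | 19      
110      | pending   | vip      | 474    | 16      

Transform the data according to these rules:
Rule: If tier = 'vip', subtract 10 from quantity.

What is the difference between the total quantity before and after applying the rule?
60

Step 1: Original sum of quantity = 109
Step 2: 6 records have tier = 'vip'
Step 3: Each affected record changes by -10
Step 4: Total change = 6 × -10 = -60
Step 5: New sum = 109 + -60 = 49
Step 6: Difference = |49 - 109| = 60
        (Sum decreased by 60)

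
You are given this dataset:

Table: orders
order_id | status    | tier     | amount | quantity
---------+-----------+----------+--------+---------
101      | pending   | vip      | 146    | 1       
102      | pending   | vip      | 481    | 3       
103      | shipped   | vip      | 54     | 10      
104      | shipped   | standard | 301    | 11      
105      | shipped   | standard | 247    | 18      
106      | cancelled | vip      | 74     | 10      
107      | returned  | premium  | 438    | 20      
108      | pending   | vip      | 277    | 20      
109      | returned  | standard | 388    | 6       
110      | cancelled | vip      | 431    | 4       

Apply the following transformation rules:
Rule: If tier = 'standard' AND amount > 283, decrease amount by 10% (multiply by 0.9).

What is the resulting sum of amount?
2768.1

Step 1: Find records where tier = 'standard' AND amount > 283
Step 2: 2 records match, summing to 689
Step 3: After multiplier: 689 × 0.9 = 620.1
Step 4: Unaffected records sum: 2148
Step 5: Final sum = 620.1 + 2148 = 2768.1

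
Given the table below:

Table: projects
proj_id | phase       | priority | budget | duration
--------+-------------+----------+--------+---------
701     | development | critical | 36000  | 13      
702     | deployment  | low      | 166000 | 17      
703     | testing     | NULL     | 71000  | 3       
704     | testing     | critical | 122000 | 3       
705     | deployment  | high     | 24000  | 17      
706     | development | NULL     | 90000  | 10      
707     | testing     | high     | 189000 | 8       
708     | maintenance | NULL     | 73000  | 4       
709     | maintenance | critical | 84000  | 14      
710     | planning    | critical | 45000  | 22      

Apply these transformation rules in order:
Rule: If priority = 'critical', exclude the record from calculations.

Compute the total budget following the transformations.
613000

Step 1: Identify records where priority = 'critical'
Step 2: The excluded records sum to 287000
Step 3: Original total budget = 900000
Step 4: Remaining total = 900000 - 287000 = 613000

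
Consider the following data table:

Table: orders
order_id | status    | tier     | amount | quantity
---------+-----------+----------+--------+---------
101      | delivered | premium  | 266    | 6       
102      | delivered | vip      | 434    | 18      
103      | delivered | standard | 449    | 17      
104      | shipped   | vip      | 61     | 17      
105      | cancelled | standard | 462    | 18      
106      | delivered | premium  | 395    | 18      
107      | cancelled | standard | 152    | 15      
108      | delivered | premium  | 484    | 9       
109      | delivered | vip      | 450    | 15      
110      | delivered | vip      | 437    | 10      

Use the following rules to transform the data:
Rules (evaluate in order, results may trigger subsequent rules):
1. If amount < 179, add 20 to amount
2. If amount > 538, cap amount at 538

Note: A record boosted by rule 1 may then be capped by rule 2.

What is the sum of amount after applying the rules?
3630

Step 1: Apply rule 1 to records with amount < 179
  - 2 records get bonus of 20
  - Of these, 0 records then exceed 538 and get capped
Step 2: Apply rule 2 to records with amount > 538
  - 0 records (original) are capped
Step 3: Calculate final sum = 3630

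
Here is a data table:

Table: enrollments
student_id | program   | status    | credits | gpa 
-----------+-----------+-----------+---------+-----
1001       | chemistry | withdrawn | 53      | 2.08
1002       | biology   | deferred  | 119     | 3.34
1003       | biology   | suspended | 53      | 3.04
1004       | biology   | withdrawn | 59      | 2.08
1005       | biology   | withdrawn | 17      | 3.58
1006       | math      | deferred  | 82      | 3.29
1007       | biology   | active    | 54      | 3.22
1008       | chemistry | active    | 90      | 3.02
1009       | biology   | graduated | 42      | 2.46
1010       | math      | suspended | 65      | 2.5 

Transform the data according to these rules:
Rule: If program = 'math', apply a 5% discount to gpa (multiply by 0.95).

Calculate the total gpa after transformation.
28.32

Step 1: Records with program = 'math' have total gpa = 5.79
Step 2: Apply multiplier: 5.79 × 0.95 = 5.5
Step 3: Other records total: 22.82
Step 4: Final sum = 5.5 + 22.82 = 28.32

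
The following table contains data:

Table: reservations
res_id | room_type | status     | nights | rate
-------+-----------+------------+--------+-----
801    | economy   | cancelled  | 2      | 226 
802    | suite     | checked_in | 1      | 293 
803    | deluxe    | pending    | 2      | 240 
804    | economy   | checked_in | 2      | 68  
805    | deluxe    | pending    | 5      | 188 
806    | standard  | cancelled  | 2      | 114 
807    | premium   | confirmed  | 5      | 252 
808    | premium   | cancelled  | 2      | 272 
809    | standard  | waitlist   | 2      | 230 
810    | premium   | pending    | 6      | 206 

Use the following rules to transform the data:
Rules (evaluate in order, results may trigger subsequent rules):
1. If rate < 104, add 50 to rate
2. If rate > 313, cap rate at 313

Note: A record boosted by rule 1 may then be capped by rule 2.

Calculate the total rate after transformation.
2139

Step 1: Apply rule 1 to records with rate < 104
  - 1 records get bonus of 50
  - Of these, 0 records then exceed 313 and get capped
Step 2: Apply rule 2 to records with rate > 313
  - 0 records (original) are capped
Step 3: Calculate final sum = 2139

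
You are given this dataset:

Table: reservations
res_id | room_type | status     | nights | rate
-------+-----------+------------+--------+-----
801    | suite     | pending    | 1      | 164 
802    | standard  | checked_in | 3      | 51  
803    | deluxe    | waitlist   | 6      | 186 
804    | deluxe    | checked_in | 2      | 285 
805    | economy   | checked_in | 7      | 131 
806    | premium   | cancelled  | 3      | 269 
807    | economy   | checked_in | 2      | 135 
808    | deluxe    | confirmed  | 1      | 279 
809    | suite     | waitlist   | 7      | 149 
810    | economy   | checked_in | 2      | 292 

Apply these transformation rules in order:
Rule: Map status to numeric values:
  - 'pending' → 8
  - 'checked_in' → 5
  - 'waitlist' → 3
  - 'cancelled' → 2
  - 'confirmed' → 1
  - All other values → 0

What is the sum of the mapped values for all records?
42

Step 1: Apply mapping to each record
Step 2: Count by status:
  'pending': 1 records × 8 = 8
  'checked_in': 5 records × 5 = 25
  'waitlist': 2 records × 3 = 6
  'cancelled': 1 records × 2 = 2
  'confirmed': 1 records × 1 = 1
Step 3: Sum all mapped values = 42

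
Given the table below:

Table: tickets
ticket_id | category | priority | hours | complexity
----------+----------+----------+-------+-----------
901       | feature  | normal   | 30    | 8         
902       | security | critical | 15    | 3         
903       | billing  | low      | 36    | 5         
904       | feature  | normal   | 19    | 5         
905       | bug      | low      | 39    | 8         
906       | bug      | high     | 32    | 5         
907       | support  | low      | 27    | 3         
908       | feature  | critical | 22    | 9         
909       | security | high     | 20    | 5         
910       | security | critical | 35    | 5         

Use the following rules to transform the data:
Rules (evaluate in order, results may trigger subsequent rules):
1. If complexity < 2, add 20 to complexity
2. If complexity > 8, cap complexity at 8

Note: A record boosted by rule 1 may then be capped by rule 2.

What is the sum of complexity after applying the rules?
55

Step 1: Apply rule 1 to records with complexity < 2
  - 0 records get bonus of 20
  - Of these, 0 records then exceed 8 and get capped
Step 2: Apply rule 2 to records with complexity > 8
  - 1 records (original) are capped
Step 3: Calculate final sum = 55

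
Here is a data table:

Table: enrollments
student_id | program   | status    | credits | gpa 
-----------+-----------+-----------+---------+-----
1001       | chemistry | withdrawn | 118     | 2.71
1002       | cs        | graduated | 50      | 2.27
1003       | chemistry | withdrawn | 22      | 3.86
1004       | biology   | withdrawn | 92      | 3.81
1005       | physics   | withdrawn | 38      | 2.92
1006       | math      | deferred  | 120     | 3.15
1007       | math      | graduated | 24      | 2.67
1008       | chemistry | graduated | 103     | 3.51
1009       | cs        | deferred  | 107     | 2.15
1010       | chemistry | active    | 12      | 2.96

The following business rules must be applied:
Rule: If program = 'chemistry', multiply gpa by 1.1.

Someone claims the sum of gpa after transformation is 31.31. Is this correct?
Yes, the result is correct.

Step 1: Calculate the correct sum after transformation
Step 2: Apply multiplier 1.1 to records where program = 'chemistry'
Step 3: Correct result = 31.31
Step 4: Claimed result = 31.31
Step 5: 31.31 = 31.31 ✓
Conclusion: The claimed result is correct.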